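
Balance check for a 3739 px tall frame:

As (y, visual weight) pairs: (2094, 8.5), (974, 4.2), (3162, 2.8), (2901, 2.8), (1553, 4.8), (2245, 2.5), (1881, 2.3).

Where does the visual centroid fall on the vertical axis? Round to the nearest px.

y ≈ 2016

Weights sum to 8.5 + 4.2 + 2.8 + 2.8 + 4.8 + 2.5 + 2.3 = 27.9.
y: (8.5·2094 + 4.2·974 + 2.8·3162 + 2.8·2901 + 4.8·1553 + 2.5·2245 + 2.3·1881) / 27.9 = 56259.4 / 27.9 ≈ 2016.47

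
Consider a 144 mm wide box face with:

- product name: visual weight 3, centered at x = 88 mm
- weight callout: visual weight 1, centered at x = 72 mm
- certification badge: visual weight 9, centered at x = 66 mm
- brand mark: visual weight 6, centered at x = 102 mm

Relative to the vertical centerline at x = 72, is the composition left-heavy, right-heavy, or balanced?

right-heavy

Weights sum to 3 + 1 + 9 + 6 = 19.
x: (3·88 + 1·72 + 9·66 + 6·102) / 19 = 1542 / 19 ≈ 81.16
81.2 vs midline 72 → right-heavy.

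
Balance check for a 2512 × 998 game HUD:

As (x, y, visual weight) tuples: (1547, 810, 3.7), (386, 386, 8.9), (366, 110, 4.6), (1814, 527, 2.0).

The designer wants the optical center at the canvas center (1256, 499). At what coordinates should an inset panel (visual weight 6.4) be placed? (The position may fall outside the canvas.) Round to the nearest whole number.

(2763, 747)

New total weight: (3.7 + 8.9 + 4.6 + 2.0) + 6.4 = 25.6.
Along x: (14470.9 + 6.4·x) / 25.6 = 1256 (existing moment 3.7·1547 + 8.9·386 + 4.6·366 + 2.0·1814 = 14470.9) ⇒ x = (32153.6 − 14470.9) / 6.4 ≈ 2762.92.
Along y: (7992.4 + 6.4·y) / 25.6 = 499 (existing moment 3.7·810 + 8.9·386 + 4.6·110 + 2.0·527 = 7992.4) ⇒ y = (12774.4 − 7992.4) / 6.4 ≈ 747.19.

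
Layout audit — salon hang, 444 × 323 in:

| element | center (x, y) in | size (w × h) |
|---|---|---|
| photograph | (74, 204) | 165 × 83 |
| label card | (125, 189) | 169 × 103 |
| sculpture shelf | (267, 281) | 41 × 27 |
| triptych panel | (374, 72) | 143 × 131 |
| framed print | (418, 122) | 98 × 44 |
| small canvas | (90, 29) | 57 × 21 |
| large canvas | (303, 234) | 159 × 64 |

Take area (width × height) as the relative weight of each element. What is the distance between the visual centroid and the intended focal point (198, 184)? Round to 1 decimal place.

Taking area as weight: photograph 165·83 = 13695, label card 169·103 = 17407, sculpture shelf 41·27 = 1107, triptych panel 143·131 = 18733, framed print 98·44 = 4312, small canvas 57·21 = 1197, large canvas 159·64 = 10176. Sum 66627.
x: moment 15484490 / weight 66627 ≈ 232.41
Σw·y = 10685507; ȳ = 10685507/66627 ≈ 160.38.
From (198, 184): dx = 34.41, dy = -23.62, so the distance is √(dx²+dy²) ≈ 41.73.

≈ 41.7 in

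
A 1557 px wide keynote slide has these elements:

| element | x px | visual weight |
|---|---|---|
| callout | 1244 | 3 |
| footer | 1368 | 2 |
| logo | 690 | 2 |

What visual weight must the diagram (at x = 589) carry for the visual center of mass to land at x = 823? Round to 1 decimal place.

w ≈ 8.9

Known weights sum to 3 + 2 + 2 = 7; their moment is 3·1244 + 2·1368 + 2·690 = 7848.
For the centroid to hit 823: (7848 + w·589) / (7 + w) = 823.
Rearranging, w·(589 − 823) = 823·7 − 7848 = -2087, so w ≈ -2087/-234 = 8.92.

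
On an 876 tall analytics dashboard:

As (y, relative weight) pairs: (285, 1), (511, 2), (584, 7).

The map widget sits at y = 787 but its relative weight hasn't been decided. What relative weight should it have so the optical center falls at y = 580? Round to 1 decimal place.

Existing Σw = 10 (1 + 2 + 7); existing moment 1·285 + 2·511 + 7·584 = 5395.
Set Σw·y/Σw = 580: (5395 + 787w) = 580·(10 + w).
Solving: w = (580·10 − 5395) / (787 − 580) = 405 / 207 ≈ 1.96.

w ≈ 2.0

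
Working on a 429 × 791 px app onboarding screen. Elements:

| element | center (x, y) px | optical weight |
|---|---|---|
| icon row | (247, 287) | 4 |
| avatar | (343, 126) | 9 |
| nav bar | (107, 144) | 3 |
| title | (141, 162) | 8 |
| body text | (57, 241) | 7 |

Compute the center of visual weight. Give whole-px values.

Weights sum to 4 + 9 + 3 + 8 + 7 = 31.
Σw·x = 4·247 + 9·343 + 3·107 + 8·141 + 7·57 = 5923, so x̄ = 5923/31 ≈ 191.06.
Σw·y = 4·287 + 9·126 + 3·144 + 8·162 + 7·241 = 5697, so ȳ = 5697/31 ≈ 183.77.

(191, 184)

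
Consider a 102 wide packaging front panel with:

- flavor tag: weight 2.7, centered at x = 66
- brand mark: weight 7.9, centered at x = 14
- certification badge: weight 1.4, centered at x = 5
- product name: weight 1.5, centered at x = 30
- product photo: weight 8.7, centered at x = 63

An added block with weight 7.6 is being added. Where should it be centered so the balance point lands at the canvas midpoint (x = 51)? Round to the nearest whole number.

After adding the added block, total weight = 2.7 + 7.9 + 1.4 + 1.5 + 8.7 + 7.6 = 29.8.
x: need Σw·x = 29.8·51 = 1519.8. Existing = 2.7·66 + 7.9·14 + 1.4·5 + 1.5·30 + 8.7·63 = 888.9. Remainder 630.9 / 7.6 ≈ 83.01.

x ≈ 83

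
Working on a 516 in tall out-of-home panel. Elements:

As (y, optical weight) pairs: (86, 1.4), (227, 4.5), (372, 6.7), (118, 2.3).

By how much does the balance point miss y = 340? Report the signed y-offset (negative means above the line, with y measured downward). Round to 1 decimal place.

≈ -77.9 in

Weights sum to 1.4 + 4.5 + 6.7 + 2.3 = 14.9.
Σw·y = 1.4·86 + 4.5·227 + 6.7·372 + 2.3·118 = 3905.7, so ȳ = 3905.7/14.9 ≈ 262.13.
Difference: 262.13 − 340 ≈ -77.87.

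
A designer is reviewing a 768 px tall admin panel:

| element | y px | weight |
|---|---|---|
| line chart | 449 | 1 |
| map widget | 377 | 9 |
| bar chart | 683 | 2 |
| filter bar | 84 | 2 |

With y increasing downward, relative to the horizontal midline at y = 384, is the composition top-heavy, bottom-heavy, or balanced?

balanced

Weights sum to 1 + 9 + 2 + 2 = 14.
Σw·y = 1·449 + 9·377 + 2·683 + 2·84 = 5376, so ȳ = 5376/14 ≈ 384.00.
That equals the midline 384 — balanced.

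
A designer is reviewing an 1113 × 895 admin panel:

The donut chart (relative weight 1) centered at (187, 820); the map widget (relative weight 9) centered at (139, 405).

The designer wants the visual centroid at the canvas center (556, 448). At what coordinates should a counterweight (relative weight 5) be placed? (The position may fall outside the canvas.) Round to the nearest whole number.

With the counterweight, Σw becomes 1 + 9 + 5 = 15.
x: target moment 15×556 = 8340; current 1·187 + 9·139 = 1438; the counterweight supplies 6902, so x = 6902/5 ≈ 1380.40.
y: target moment 15×448 = 6720; current 1·820 + 9·405 = 4465; the counterweight supplies 2255, so y = 2255/5 ≈ 451.00.

(1380, 451)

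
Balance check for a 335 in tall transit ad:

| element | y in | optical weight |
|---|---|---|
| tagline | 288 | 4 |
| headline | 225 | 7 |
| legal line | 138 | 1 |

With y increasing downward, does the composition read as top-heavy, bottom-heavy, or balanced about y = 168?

Weights sum to 4 + 7 + 1 = 12.
Σw·y = 4·288 + 7·225 + 1·138 = 2865, so ȳ = 2865/12 ≈ 238.75.
238.8 lies below (larger y than) the midline 168, so the layout is bottom-heavy.

bottom-heavy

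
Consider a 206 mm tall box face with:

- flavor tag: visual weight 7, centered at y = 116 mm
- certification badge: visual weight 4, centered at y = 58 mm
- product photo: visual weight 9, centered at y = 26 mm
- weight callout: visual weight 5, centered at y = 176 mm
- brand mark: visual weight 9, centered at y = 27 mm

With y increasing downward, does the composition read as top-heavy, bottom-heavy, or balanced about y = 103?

Total weight = 7 + 4 + 9 + 5 + 9 = 34.
y-moment: 7·116 + 4·58 + 9·26 + 5·176 + 9·27 = 2401; centroid 2401/34 ≈ 70.62.
70.6 vs midline 103 → top-heavy.

top-heavy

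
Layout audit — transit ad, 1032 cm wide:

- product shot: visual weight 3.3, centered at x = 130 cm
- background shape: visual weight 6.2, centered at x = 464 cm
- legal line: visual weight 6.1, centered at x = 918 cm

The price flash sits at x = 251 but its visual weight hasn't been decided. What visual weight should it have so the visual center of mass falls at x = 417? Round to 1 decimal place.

Fixed elements: Σw = 3.3 + 6.2 + 6.1 = 15.6, Σw·x = 3.3·130 + 6.2·464 + 6.1·918 = 8905.6.
Set Σw·x/Σw = 417: (8905.6 + 251w) = 417·(15.6 + w).
Solving: w = (417·15.6 − 8905.6) / (251 − 417) = -2400.4 / -166 ≈ 14.46.

w ≈ 14.5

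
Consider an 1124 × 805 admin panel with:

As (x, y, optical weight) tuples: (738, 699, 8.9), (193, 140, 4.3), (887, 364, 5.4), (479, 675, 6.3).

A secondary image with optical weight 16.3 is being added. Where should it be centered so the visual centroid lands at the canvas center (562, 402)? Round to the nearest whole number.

(488, 216)

New total weight: (8.9 + 4.3 + 5.4 + 6.3) + 16.3 = 41.2.
x: target moment 41.2×562 = 23154.4; current 8.9·738 + 4.3·193 + 5.4·887 + 6.3·479 = 15205.6; the secondary image supplies 7948.8, so x = 7948.8/16.3 ≈ 487.66.
y: target moment 41.2×402 = 16562.4; current 8.9·699 + 4.3·140 + 5.4·364 + 6.3·675 = 13041.2; the secondary image supplies 3521.2, so y = 3521.2/16.3 ≈ 216.02.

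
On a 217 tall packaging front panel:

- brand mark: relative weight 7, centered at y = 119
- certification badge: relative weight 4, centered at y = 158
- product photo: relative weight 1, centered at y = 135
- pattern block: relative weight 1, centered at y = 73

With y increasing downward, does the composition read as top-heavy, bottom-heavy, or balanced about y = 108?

Total weight = 7 + 4 + 1 + 1 = 13.
y-moment: 7·119 + 4·158 + 1·135 + 1·73 = 1673; centroid 1673/13 ≈ 128.69.
128.7 lies below (larger y than) the midline 108, so the layout is bottom-heavy.

bottom-heavy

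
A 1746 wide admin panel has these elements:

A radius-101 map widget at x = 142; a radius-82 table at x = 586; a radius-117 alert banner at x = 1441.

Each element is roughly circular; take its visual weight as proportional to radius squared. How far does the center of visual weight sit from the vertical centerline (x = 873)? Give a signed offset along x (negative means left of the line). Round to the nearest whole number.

≈ -53

Weights ∝ r²: map widget 101² = 10201, table 82² = 6724, alert banner 117² = 13689; Σw = 30614.
x-moment: 10201·142 + 6724·586 + 13689·1441 = 25114655; centroid 25114655/30614 ≈ 820.37.
Against x = 873, that's 820.37 − 873 = -52.63.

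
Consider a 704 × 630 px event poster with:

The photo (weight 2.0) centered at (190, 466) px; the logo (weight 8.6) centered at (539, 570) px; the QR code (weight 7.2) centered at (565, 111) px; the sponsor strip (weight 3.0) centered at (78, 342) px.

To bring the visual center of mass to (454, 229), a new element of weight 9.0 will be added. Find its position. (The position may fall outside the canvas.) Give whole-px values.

(468, -93)

With the new element, Σw becomes 2.0 + 8.6 + 7.2 + 3.0 + 9.0 = 29.8.
x: need Σw·x = 29.8·454 = 13529.2. Existing = 2.0·190 + 8.6·539 + 7.2·565 + 3.0·78 = 9317.4. Remainder 4211.8 / 9.0 ≈ 467.98.
y: need Σw·y = 29.8·229 = 6824.2. Existing = 2.0·466 + 8.6·570 + 7.2·111 + 3.0·342 = 7659.2. Remainder -835.0 / 9.0 ≈ -92.78.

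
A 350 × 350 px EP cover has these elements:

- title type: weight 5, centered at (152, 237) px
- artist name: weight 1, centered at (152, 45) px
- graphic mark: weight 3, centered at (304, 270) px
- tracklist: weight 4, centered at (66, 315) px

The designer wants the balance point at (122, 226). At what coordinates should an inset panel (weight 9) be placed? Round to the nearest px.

New total weight: (5 + 1 + 3 + 4) + 9 = 22.
Along x: (2088 + 9·x) / 22 = 122 (existing moment 5·152 + 1·152 + 3·304 + 4·66 = 2088) ⇒ x = (2684 − 2088) / 9 ≈ 66.22.
Along y: (3300 + 9·y) / 22 = 226 (existing moment 5·237 + 1·45 + 3·270 + 4·315 = 3300) ⇒ y = (4972 − 3300) / 9 ≈ 185.78.

(66, 186)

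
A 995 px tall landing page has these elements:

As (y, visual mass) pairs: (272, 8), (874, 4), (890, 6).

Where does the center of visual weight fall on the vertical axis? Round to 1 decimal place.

Weights sum to 8 + 4 + 6 = 18.
y-moment: 8·272 + 4·874 + 6·890 = 11012; centroid 11012/18 ≈ 611.78.

y ≈ 611.8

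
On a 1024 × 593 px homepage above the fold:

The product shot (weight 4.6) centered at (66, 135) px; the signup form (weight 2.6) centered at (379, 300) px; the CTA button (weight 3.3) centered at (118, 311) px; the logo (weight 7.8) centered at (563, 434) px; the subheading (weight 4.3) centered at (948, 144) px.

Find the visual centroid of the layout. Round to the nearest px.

(449, 285)

Σw = 4.6 + 2.6 + 3.3 + 7.8 + 4.3 = 22.6.
Σw·x = 4.6·66 + 2.6·379 + 3.3·118 + 7.8·563 + 4.3·948 = 10146.2, so x̄ = 10146.2/22.6 ≈ 448.95.
Σw·y = 4.6·135 + 2.6·300 + 3.3·311 + 7.8·434 + 4.3·144 = 6431.7, so ȳ = 6431.7/22.6 ≈ 284.59.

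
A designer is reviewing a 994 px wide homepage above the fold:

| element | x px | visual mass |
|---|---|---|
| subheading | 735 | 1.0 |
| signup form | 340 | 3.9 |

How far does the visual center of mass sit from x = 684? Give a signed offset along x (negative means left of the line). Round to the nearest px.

Total weight = 1.0 + 3.9 = 4.9.
x-moment: 1.0·735 + 3.9·340 = 2061.0; centroid 2061.0/4.9 ≈ 420.61.
Difference: 420.61 − 684 ≈ -263.39.

≈ -263 px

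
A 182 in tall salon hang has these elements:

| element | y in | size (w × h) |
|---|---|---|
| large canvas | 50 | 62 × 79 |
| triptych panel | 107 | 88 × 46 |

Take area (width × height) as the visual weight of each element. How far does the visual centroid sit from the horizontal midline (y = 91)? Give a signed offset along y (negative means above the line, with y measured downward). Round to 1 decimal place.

Taking area as weight: large canvas 62·79 = 4898, triptych panel 88·46 = 4048. Sum 8946.
Σw·y = 4898·50 + 4048·107 = 678036, so ȳ = 678036/8946 ≈ 75.79.
Difference: 75.79 − 91 ≈ -15.21.

≈ -15.2 in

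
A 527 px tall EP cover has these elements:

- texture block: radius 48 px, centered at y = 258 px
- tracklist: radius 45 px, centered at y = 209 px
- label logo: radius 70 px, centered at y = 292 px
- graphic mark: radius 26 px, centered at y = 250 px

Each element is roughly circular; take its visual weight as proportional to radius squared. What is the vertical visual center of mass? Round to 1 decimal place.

Weights ∝ r²: texture block 48² = 2304, tracklist 45² = 2025, label logo 70² = 4900, graphic mark 26² = 676; Σw = 9905.
y: (2304·258 + 2025·209 + 4900·292 + 676·250) / 9905 = 2617457 / 9905 ≈ 264.26

y ≈ 264.3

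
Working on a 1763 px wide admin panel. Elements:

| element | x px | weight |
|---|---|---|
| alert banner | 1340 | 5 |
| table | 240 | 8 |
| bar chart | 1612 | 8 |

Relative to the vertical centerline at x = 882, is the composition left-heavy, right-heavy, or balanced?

right-heavy

Weights sum to 5 + 8 + 8 = 21.
x-moment: 5·1340 + 8·240 + 8·1612 = 21516; centroid 21516/21 ≈ 1024.57.
Since 1024.6 is right of 882, the composition reads right-heavy.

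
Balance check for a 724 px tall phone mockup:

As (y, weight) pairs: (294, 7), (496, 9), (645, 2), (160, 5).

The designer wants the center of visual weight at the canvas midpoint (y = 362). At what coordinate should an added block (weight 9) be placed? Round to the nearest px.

y ≈ 330

New total weight: (7 + 9 + 2 + 5) + 9 = 32.
y: target moment 32×362 = 11584; current 7·294 + 9·496 + 2·645 + 5·160 = 8612; the added block supplies 2972, so y = 2972/9 ≈ 330.22.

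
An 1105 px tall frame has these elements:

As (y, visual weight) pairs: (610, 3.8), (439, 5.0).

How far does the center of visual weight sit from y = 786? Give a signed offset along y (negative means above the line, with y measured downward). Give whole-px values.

Σw = 3.8 + 5.0 = 8.8.
y: (3.8·610 + 5.0·439) / 8.8 = 4513.0 / 8.8 ≈ 512.84
Against y = 786, that's 512.84 − 786 = -273.16.

≈ -273 px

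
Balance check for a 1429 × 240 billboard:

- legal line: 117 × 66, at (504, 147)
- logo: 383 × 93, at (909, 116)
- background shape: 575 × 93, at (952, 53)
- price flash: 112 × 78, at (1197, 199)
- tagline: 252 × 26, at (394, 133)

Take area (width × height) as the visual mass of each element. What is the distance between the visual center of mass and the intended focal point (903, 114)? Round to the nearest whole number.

≈ 21

Taking area as weight: legal line 117·66 = 7722, logo 383·93 = 35619, background shape 575·93 = 53475, price flash 112·78 = 8736, tagline 252·26 = 6552. Sum 112104.
x: (7722·504 + 35619·909 + 53475·952 + 8736·1197 + 6552·394) / 112104 = 100216239 / 112104 ≈ 893.96
y: (7722·147 + 35619·116 + 53475·53 + 8736·199 + 6552·133) / 112104 = 10710993 / 112104 ≈ 95.55
Relative to (903, 114): Δ = (-9.04, -18.45); |Δ| = √(-9.04² + -18.45²) ≈ 20.55.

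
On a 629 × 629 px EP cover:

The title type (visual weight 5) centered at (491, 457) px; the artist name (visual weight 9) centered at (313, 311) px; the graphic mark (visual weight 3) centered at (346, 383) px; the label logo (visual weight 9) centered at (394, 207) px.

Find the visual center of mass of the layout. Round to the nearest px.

Σw = 5 + 9 + 3 + 9 = 26.
Σw·x = 5·491 + 9·313 + 3·346 + 9·394 = 9856, so x̄ = 9856/26 ≈ 379.08.
Σw·y = 5·457 + 9·311 + 3·383 + 9·207 = 8096, so ȳ = 8096/26 ≈ 311.38.

(379, 311)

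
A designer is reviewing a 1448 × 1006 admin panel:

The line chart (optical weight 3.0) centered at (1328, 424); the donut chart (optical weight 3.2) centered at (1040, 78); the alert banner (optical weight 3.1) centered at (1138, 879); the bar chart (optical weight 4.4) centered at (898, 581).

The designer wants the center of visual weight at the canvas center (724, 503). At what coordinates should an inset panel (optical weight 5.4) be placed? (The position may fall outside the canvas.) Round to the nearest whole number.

(-178, 519)

New total weight: (3.0 + 3.2 + 3.1 + 4.4) + 5.4 = 19.1.
Along x: (14791.0 + 5.4·x) / 19.1 = 724 (existing moment 3.0·1328 + 3.2·1040 + 3.1·1138 + 4.4·898 = 14791.0) ⇒ x = (13828.4 − 14791.0) / 5.4 ≈ -178.26.
Along y: (6802.9 + 5.4·y) / 19.1 = 503 (existing moment 3.0·424 + 3.2·78 + 3.1·879 + 4.4·581 = 6802.9) ⇒ y = (9607.3 − 6802.9) / 5.4 ≈ 519.33.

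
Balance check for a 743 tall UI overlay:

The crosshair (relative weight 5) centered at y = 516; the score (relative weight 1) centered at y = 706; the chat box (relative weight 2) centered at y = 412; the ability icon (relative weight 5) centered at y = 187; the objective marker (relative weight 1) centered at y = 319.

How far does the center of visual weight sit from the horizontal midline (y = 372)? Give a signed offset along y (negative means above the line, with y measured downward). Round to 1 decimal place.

Total weight = 5 + 1 + 2 + 5 + 1 = 14.
Σw·y = 5·516 + 1·706 + 2·412 + 5·187 + 1·319 = 5364, so ȳ = 5364/14 ≈ 383.14.
Against y = 372, that's 383.14 − 372 = 11.14.

≈ 11.1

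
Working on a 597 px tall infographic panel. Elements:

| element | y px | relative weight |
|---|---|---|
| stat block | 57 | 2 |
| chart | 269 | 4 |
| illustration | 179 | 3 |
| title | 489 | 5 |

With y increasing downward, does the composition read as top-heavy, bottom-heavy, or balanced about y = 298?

Weights sum to 2 + 4 + 3 + 5 = 14.
y-moment: 2·57 + 4·269 + 3·179 + 5·489 = 4172; centroid 4172/14 ≈ 298.00.
The centroid 298.00 matches the midline at 298, so the layout is balanced.

balanced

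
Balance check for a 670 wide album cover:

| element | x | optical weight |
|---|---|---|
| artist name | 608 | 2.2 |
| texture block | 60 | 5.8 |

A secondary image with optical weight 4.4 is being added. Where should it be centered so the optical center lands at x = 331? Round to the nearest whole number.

x ≈ 550

New total weight: (2.2 + 5.8) + 4.4 = 12.4.
x: target moment 12.4×331 = 4104.4; current 2.2·608 + 5.8·60 = 1685.6; the secondary image supplies 2418.8, so x = 2418.8/4.4 ≈ 549.73.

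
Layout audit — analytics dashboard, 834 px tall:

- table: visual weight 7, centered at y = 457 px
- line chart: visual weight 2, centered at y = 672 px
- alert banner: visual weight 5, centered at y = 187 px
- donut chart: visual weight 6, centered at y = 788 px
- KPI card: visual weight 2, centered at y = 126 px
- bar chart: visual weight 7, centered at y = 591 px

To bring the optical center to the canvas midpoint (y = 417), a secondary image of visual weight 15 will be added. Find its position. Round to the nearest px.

y ≈ 250

New total weight: (7 + 2 + 5 + 6 + 2 + 7) + 15 = 44.
Along y: (14595 + 15·y) / 44 = 417 (existing moment 7·457 + 2·672 + 5·187 + 6·788 + 2·126 + 7·591 = 14595) ⇒ y = (18348 − 14595) / 15 ≈ 250.20.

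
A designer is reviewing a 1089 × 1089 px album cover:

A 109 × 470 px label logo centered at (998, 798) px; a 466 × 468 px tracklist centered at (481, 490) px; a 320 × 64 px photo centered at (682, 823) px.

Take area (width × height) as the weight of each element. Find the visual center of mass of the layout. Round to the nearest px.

(587, 568)

Taking area as weight: label logo 109·470 = 51230, tracklist 466·468 = 218088, photo 320·64 = 20480. Sum 289798.
x-moment: 51230·998 + 218088·481 + 20480·682 = 169995228; centroid 169995228/289798 ≈ 586.60.
y-moment: 51230·798 + 218088·490 + 20480·823 = 164599700; centroid 164599700/289798 ≈ 567.98.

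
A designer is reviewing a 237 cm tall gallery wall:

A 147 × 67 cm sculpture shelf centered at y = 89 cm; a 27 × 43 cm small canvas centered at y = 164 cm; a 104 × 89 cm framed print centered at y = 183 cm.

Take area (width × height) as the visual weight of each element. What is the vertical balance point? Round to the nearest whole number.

Taking area as weight: sculpture shelf 147·67 = 9849, small canvas 27·43 = 1161, framed print 104·89 = 9256. Sum 20266.
Σw·y = 9849·89 + 1161·164 + 9256·183 = 2760813, so ȳ = 2760813/20266 ≈ 136.23.

y ≈ 136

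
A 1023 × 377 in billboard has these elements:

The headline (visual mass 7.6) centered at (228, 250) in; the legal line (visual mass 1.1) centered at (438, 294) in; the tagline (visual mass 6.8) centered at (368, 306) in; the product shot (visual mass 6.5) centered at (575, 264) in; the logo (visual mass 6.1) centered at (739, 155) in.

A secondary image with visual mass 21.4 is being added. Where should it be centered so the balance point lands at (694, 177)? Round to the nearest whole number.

(1000, 84)

New total weight: (7.6 + 1.1 + 6.8 + 6.5 + 6.1) + 21.4 = 49.5.
x: target moment 49.5×694 = 34353.0; current 7.6·228 + 1.1·438 + 6.8·368 + 6.5·575 + 6.1·739 = 12962.4; the secondary image supplies 21390.6, so x = 21390.6/21.4 ≈ 999.56.
y: target moment 49.5×177 = 8761.5; current 7.6·250 + 1.1·294 + 6.8·306 + 6.5·264 + 6.1·155 = 6965.7; the secondary image supplies 1795.8, so y = 1795.8/21.4 ≈ 83.92.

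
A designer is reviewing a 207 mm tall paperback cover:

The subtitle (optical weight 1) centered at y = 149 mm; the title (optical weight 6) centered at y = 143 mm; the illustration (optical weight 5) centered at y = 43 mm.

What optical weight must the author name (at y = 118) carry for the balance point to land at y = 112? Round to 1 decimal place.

w ≈ 20.3

Known weights sum to 1 + 6 + 5 = 12; their moment is 1·149 + 6·143 + 5·43 = 1222.
Set Σw·y/Σw = 112: (1222 + 118w) = 112·(12 + w).
Solving: w = (112·12 − 1222) / (118 − 112) = 122 / 6 ≈ 20.33.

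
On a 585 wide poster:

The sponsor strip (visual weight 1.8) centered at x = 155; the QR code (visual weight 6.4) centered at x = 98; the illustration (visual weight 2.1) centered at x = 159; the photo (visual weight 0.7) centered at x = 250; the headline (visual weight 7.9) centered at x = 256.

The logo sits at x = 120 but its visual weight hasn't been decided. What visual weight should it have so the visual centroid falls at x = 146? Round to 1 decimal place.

Fixed elements: Σw = 1.8 + 6.4 + 2.1 + 0.7 + 7.9 = 18.9, Σw·x = 1.8·155 + 6.4·98 + 2.1·159 + 0.7·250 + 7.9·256 = 3437.5.
Balance at x = 146 requires (3437.5 + w·120) / (18.9 + w) = 146.
Solving: w = (146·18.9 − 3437.5) / (120 − 146) = -678.1 / -26 ≈ 26.08.

w ≈ 26.1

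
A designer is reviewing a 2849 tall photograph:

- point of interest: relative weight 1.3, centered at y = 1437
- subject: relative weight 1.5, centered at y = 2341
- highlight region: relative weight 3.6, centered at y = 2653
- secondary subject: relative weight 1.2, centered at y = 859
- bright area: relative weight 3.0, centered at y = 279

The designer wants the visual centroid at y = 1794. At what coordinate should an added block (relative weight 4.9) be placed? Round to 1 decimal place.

y ≈ 2246.7

After adding the added block, total weight = 1.3 + 1.5 + 3.6 + 1.2 + 3.0 + 4.9 = 15.5.
y: need Σw·y = 15.5·1794 = 27807.0. Existing = 1.3·1437 + 1.5·2341 + 3.6·2653 + 1.2·859 + 3.0·279 = 16798.2. Remainder 11008.8 / 4.9 ≈ 2246.69.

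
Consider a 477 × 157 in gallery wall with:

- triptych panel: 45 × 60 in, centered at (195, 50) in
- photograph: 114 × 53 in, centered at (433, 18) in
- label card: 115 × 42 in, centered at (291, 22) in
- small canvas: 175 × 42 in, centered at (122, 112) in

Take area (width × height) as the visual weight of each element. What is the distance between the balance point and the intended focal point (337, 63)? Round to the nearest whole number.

Areas → weights: triptych panel 45·60 = 2700, photograph 114·53 = 6042, label card 115·42 = 4830, small canvas 175·42 = 7350; Σw = 20922.
Σw·x = 2700·195 + 6042·433 + 4830·291 + 7350·122 = 5444916, so x̄ = 5444916/20922 ≈ 260.25.
Σw·y = 2700·50 + 6042·18 + 4830·22 + 7350·112 = 1173216, so ȳ = 1173216/20922 ≈ 56.08.
Relative to (337, 63): Δ = (-76.75, -6.92); |Δ| = √(-76.75² + -6.92²) ≈ 77.06.

≈ 77 in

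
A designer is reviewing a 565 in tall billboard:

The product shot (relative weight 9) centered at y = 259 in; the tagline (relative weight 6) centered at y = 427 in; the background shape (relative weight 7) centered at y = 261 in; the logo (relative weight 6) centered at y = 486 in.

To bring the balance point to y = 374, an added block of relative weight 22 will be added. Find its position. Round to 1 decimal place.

y ≈ 412.0

With the added block, Σw becomes 9 + 6 + 7 + 6 + 22 = 50.
Along y: (9636 + 22·y) / 50 = 374 (existing moment 9·259 + 6·427 + 7·261 + 6·486 = 9636) ⇒ y = (18700 − 9636) / 22 ≈ 412.00.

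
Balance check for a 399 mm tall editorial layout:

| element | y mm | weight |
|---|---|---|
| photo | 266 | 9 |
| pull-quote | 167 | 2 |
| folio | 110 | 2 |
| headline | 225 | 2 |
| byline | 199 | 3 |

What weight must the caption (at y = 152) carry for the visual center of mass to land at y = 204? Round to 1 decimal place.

Existing Σw = 18 (9 + 2 + 2 + 2 + 3); existing moment 9·266 + 2·167 + 2·110 + 2·225 + 3·199 = 3995.
For the centroid to hit 204: (3995 + w·152) / (18 + w) = 204.
Rearranging, w·(152 − 204) = 204·18 − 3995 = -323, so w ≈ -323/-52 = 6.21.

w ≈ 6.2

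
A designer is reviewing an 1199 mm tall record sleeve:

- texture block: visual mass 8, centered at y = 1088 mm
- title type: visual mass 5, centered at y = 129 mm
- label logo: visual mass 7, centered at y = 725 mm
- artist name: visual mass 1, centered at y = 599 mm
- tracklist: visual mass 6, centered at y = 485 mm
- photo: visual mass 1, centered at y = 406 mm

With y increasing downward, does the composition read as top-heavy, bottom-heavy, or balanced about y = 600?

Weights sum to 8 + 5 + 7 + 1 + 6 + 1 = 28.
Σw·y = 18339; ȳ = 18339/28 ≈ 654.96.
655.0 vs midline 600 → bottom-heavy.

bottom-heavy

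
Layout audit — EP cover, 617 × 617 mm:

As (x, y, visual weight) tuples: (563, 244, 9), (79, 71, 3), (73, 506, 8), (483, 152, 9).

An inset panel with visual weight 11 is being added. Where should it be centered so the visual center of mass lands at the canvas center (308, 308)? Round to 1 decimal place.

(189.5, 408.6)

With the inset panel, Σw becomes 9 + 3 + 8 + 9 + 11 = 40.
Along x: (10235 + 11·x) / 40 = 308 (existing moment 9·563 + 3·79 + 8·73 + 9·483 = 10235) ⇒ x = (12320 − 10235) / 11 ≈ 189.55.
Along y: (7825 + 11·y) / 40 = 308 (existing moment 9·244 + 3·71 + 8·506 + 9·152 = 7825) ⇒ y = (12320 − 7825) / 11 ≈ 408.64.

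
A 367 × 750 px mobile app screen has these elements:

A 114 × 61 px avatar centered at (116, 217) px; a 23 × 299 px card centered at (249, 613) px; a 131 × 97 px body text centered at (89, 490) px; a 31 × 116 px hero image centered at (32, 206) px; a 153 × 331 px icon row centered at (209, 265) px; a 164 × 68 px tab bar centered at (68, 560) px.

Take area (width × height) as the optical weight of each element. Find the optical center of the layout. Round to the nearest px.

(164, 352)

Areas: avatar 114·61 = 6954, card 23·299 = 6877, body text 131·97 = 12707, hero image 31·116 = 3596, icon row 153·331 = 50643, tab bar 164·68 = 11152. Total weight = 91929.
Σw·x = 15107755; x̄ = 15107755/91929 ≈ 164.34.
Σw·y = 32357340; ȳ = 32357340/91929 ≈ 351.98.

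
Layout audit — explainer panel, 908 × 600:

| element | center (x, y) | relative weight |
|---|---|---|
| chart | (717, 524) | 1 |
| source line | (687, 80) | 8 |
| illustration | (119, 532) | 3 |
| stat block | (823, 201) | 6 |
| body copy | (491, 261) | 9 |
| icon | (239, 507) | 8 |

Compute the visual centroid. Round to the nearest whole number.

Weights sum to 1 + 8 + 3 + 6 + 9 + 8 = 35.
x: moment 17839 / weight 35 ≈ 509.69
y: moment 10371 / weight 35 ≈ 296.31

(510, 296)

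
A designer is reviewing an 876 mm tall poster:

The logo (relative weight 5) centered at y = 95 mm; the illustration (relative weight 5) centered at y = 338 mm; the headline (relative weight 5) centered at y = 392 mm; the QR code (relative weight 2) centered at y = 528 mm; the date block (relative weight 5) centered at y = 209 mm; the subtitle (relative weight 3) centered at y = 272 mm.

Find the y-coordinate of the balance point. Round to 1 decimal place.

Total weight = 5 + 5 + 5 + 2 + 5 + 3 = 25.
Σw·y = 5·95 + 5·338 + 5·392 + 2·528 + 5·209 + 3·272 = 7042, so ȳ = 7042/25 ≈ 281.68.

y ≈ 281.7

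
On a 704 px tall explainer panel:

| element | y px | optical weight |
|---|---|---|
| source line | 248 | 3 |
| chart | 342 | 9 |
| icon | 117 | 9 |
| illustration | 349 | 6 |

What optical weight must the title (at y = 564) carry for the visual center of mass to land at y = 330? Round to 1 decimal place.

w ≈ 8.3

Known weights sum to 3 + 9 + 9 + 6 = 27; their moment is 3·248 + 9·342 + 9·117 + 6·349 = 6969.
Set Σw·y/Σw = 330: (6969 + 564w) = 330·(27 + w).
Rearranging, w·(564 − 330) = 330·27 − 6969 = 1941, so w ≈ 1941/234 = 8.29.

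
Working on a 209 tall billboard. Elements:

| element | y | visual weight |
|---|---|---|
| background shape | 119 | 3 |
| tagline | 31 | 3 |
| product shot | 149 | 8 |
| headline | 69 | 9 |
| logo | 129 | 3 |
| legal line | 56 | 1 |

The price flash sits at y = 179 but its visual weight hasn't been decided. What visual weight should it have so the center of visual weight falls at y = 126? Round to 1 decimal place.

Known weights sum to 3 + 3 + 8 + 9 + 3 + 1 = 27; their moment is 3·119 + 3·31 + 8·149 + 9·69 + 3·129 + 1·56 = 2706.
For the centroid to hit 126: (2706 + w·179) / (27 + w) = 126.
So w = (126·27 − 2706)/(179 − 126) = 696/53 ≈ 13.13.

w ≈ 13.1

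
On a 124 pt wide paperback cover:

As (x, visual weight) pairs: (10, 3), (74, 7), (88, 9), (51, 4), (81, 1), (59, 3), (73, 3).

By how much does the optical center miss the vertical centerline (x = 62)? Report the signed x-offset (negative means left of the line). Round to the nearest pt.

≈ 5 pt

Σw = 3 + 7 + 9 + 4 + 1 + 3 + 3 = 30.
Σw·x = 3·10 + 7·74 + 9·88 + 4·51 + 1·81 + 3·59 + 3·73 = 2021, so x̄ = 2021/30 ≈ 67.37.
Offset from x = 62: 67.37 − 62 ≈ 5.37.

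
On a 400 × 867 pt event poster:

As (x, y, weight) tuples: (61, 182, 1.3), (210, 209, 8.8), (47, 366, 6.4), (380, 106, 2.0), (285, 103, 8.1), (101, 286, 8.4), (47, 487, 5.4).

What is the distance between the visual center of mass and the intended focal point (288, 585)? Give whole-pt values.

≈ 350 pt

Σw = 1.3 + 8.8 + 6.4 + 2.0 + 8.1 + 8.4 + 5.4 = 40.4.
x: moment 6398.8 / weight 40.4 ≈ 158.39
y: moment 10496.7 / weight 40.4 ≈ 259.82
From (288, 585): dx = -129.61, dy = -325.18, so the distance is √(dx²+dy²) ≈ 350.06.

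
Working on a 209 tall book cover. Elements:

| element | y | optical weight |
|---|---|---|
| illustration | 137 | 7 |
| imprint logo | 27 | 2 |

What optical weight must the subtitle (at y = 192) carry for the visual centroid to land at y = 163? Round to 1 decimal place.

w ≈ 15.7

Known weights sum to 7 + 2 = 9; their moment is 7·137 + 2·27 = 1013.
For the centroid to hit 163: (1013 + w·192) / (9 + w) = 163.
So w = (163·9 − 1013)/(192 − 163) = 454/29 ≈ 15.66.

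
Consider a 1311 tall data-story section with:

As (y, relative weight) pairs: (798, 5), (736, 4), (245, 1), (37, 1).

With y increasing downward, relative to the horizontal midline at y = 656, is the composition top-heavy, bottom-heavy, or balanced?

Weights sum to 5 + 4 + 1 + 1 = 11.
Σw·y = 5·798 + 4·736 + 1·245 + 1·37 = 7216, so ȳ = 7216/11 ≈ 656.00.
That equals the midline 656 — balanced.

balanced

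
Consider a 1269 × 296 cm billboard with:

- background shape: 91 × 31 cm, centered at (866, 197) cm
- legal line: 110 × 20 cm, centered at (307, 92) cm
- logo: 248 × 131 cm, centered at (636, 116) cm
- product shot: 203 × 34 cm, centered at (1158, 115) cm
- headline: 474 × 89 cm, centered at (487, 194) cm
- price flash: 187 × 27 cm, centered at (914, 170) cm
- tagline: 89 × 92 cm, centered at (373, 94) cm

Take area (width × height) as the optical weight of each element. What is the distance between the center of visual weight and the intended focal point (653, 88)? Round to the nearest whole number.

≈ 82 cm

Taking area as weight: background shape 91·31 = 2821, legal line 110·20 = 2200, logo 248·131 = 32488, product shot 203·34 = 6902, headline 474·89 = 42186, price flash 187·27 = 5049, tagline 89·92 = 8188. Sum 99834.
Σw·x = 59986762; x̄ = 59986762/99834 ≈ 600.87.
Σw·y = 15132561; ȳ = 15132561/99834 ≈ 151.58.
Relative to (653, 88): Δ = (-52.13, 63.58); |Δ| = √(-52.13² + 63.58²) ≈ 82.22.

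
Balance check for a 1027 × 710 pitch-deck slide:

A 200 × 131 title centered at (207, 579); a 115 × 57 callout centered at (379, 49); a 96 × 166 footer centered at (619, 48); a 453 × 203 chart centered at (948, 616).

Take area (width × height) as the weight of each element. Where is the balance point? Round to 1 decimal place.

Taking area as weight: title 200·131 = 26200, callout 115·57 = 6555, footer 96·166 = 15936, chart 453·203 = 91959. Sum 140650.
x-moment: 26200·207 + 6555·379 + 15936·619 + 91959·948 = 104949261; centroid 104949261/140650 ≈ 746.17.
y-moment: 26200·579 + 6555·49 + 15936·48 + 91959·616 = 72902667; centroid 72902667/140650 ≈ 518.33.

(746.2, 518.3)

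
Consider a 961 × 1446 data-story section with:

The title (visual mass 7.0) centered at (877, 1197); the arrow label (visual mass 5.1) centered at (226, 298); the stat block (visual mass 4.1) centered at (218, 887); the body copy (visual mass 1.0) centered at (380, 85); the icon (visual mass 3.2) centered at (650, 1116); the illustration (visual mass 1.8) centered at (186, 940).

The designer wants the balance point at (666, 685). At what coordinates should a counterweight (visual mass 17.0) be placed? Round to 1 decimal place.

(889.8, 468.7)

With the counterweight, Σw becomes 7.0 + 5.1 + 4.1 + 1.0 + 3.2 + 1.8 + 17.0 = 39.2.
x: target moment 39.2×666 = 26107.2; current 7.0·877 + 5.1·226 + 4.1·218 + 1.0·380 + 3.2·650 + 1.8·186 = 10980.2; the counterweight supplies 15127.0, so x = 15127.0/17.0 ≈ 889.82.
y: target moment 39.2×685 = 26852.0; current 7.0·1197 + 5.1·298 + 4.1·887 + 1.0·85 + 3.2·1116 + 1.8·940 = 18883.7; the counterweight supplies 7968.3, so y = 7968.3/17.0 ≈ 468.72.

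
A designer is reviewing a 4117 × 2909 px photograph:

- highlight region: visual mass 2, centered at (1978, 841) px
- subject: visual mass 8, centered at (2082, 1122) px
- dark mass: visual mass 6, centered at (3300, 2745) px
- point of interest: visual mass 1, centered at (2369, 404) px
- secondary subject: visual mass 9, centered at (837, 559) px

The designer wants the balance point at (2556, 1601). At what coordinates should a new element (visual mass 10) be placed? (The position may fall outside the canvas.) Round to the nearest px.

(4170, 2507)

With the new element, Σw becomes 2 + 8 + 6 + 1 + 9 + 10 = 36.
x: target moment 36×2556 = 92016; current 2·1978 + 8·2082 + 6·3300 + 1·2369 + 9·837 = 50314; the new element supplies 41702, so x = 41702/10 ≈ 4170.20.
y: target moment 36×1601 = 57636; current 2·841 + 8·1122 + 6·2745 + 1·404 + 9·559 = 32563; the new element supplies 25073, so y = 25073/10 ≈ 2507.30.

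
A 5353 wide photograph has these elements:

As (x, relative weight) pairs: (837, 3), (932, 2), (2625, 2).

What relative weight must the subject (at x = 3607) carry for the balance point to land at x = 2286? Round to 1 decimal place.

Fixed elements: Σw = 3 + 2 + 2 = 7, Σw·x = 3·837 + 2·932 + 2·2625 = 9625.
For the centroid to hit 2286: (9625 + w·3607) / (7 + w) = 2286.
Solving: w = (2286·7 − 9625) / (3607 − 2286) = 6377 / 1321 ≈ 4.83.

w ≈ 4.8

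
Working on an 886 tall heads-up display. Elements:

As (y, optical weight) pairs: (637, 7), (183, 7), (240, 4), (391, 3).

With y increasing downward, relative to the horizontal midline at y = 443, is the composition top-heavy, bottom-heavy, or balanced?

top-heavy

Σw = 7 + 7 + 4 + 3 = 21.
y-moment: 7·637 + 7·183 + 4·240 + 3·391 = 7873; centroid 7873/21 ≈ 374.90.
374.9 vs midline 443 → top-heavy.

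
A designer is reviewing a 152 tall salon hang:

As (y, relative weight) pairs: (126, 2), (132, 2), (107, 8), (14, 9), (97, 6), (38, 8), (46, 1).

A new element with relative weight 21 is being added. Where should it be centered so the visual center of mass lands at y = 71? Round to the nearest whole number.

y ≈ 77

New total weight: (2 + 2 + 8 + 9 + 6 + 8 + 1) + 21 = 57.
y: target moment 57×71 = 4047; current 2·126 + 2·132 + 8·107 + 9·14 + 6·97 + 8·38 + 1·46 = 2430; the new element supplies 1617, so y = 1617/21 ≈ 77.00.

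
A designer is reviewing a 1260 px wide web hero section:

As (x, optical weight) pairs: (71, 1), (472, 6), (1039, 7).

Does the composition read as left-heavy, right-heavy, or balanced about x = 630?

Total weight = 1 + 6 + 7 = 14.
x-moment: 1·71 + 6·472 + 7·1039 = 10176; centroid 10176/14 ≈ 726.86.
726.9 vs midline 630 → right-heavy.

right-heavy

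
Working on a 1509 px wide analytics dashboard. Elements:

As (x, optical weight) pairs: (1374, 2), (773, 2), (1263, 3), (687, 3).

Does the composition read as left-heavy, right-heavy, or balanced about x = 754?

right-heavy

Total weight = 2 + 2 + 3 + 3 = 10.
Σw·x = 2·1374 + 2·773 + 3·1263 + 3·687 = 10144, so x̄ = 10144/10 ≈ 1014.40.
1014.4 vs midline 754 → right-heavy.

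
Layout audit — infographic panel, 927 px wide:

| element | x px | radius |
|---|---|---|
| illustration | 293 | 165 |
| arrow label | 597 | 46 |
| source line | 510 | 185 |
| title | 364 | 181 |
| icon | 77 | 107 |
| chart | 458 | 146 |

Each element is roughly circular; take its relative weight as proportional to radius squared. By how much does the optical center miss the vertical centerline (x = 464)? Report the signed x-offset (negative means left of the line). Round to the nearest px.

Weights ∝ r²: illustration 165² = 27225, arrow label 46² = 2116, source line 185² = 34225, title 181² = 32761, icon 107² = 11449, chart 146² = 21316; Σw = 129092.
Σw·x = 49264232; x̄ = 49264232/129092 ≈ 381.62.
Difference: 381.62 − 464 ≈ -82.38.

≈ -82 px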